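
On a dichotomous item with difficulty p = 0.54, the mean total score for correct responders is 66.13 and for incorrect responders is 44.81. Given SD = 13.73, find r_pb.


q = 1 - p = 0.46
rpb = ((M1 - M0) / SD) * sqrt(p * q)
rpb = ((66.13 - 44.81) / 13.73) * sqrt(0.54 * 0.46)
rpb = 0.7739

0.7739


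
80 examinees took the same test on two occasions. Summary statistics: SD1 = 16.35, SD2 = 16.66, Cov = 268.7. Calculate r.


r = cov(X,Y) / (SD_X * SD_Y)
r = 268.7 / (16.35 * 16.66)
r = 268.7 / 272.391
r = 0.9864

0.9864


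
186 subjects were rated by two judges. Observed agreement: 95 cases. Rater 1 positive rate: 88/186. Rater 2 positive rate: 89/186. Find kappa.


P_o = 95/186 = 0.510753
P_e = (88*89 + 98*97) / 34596 = 0.501156
kappa = (P_o - P_e) / (1 - P_e)
kappa = (0.510753 - 0.501156) / (1 - 0.501156)
kappa = 0.0192

0.0192


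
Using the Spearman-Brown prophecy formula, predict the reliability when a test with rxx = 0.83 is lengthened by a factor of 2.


r_new = (n * rxx) / (1 + (n-1) * rxx)
r_new = (2 * 0.83) / (1 + 1 * 0.83)
r_new = 1.66 / 1.83
r_new = 0.9071

0.9071


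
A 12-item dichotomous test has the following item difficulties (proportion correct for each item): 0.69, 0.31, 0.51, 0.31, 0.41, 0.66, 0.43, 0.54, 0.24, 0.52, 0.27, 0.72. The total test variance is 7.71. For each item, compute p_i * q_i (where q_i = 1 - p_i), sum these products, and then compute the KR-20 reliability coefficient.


For each item, compute p_i * q_i:
  Item 1: 0.69 * 0.31 = 0.2139
  Item 2: 0.31 * 0.69 = 0.2139
  Item 3: 0.51 * 0.49 = 0.2499
  Item 4: 0.31 * 0.69 = 0.2139
  Item 5: 0.41 * 0.59 = 0.2419
  Item 6: 0.66 * 0.34 = 0.2244
  Item 7: 0.43 * 0.57 = 0.2451
  Item 8: 0.54 * 0.46 = 0.2484
  Item 9: 0.24 * 0.76 = 0.1824
  Item 10: 0.52 * 0.48 = 0.2496
  Item 11: 0.27 * 0.73 = 0.1971
  Item 12: 0.72 * 0.28 = 0.2016
Sum(p_i * q_i) = 0.2139 + 0.2139 + 0.2499 + 0.2139 + 0.2419 + 0.2244 + 0.2451 + 0.2484 + 0.1824 + 0.2496 + 0.1971 + 0.2016 = 2.6821
KR-20 = (k/(k-1)) * (1 - Sum(p_i*q_i) / Var_total)
= (12/11) * (1 - 2.6821/7.71)
= 1.0909 * 0.6521
KR-20 = 0.7114

0.7114


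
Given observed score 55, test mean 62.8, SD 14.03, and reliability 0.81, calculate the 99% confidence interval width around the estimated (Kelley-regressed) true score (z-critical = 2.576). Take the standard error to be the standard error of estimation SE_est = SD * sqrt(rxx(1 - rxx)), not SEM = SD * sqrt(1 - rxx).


True score estimate = 0.81*55 + 0.19*62.8 = 56.482
SE_est = SD * sqrt(rxx * (1 - rxx)) = 14.03 * sqrt(0.81 * 0.19) = 14.03 * sqrt(0.1539) = 5.503982
CI = T_est +/- z * SE_est, so width = 2 * z * SE_est = 2 * 2.576 * 5.503982
Width = 28.3565

28.3565


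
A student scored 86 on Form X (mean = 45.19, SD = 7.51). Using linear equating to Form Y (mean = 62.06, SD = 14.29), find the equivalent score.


slope = SD_Y / SD_X = 14.29 / 7.51 ~ 1.9028
intercept = mean_Y - slope * mean_X = 62.06 - (14.29 / 7.51) * 45.19 ~ -23.9274
Y = slope * X + intercept. To avoid rounding drift from the rounded slope/intercept, evaluate the equivalent form Y = mean_Y + SD_Y * (X - mean_X) / SD_X at full precision:
Y = 62.06 + 14.29 * (86 - 45.19) / 7.51
Y = 62.06 + 14.29 * 40.81 / 7.51
Y = 62.06 + 583.1749 / 7.51
Y = 62.06 + 77.6531
Y = 139.7131

139.7131


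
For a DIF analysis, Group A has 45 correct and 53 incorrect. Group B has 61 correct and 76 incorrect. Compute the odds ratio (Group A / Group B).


Odds_A = 45/53 = 0.8491
Odds_B = 61/76 = 0.8026
OR = Odds_A / Odds_B = 0.8491 / 0.8026
Exactly, OR = (45 * 76) / (53 * 61) = 3420 / 3233
OR = 1.0578

1.0578


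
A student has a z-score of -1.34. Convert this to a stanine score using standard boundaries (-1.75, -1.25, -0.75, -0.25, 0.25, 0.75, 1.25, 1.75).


Stanine boundaries: [-1.75, -1.25, -0.75, -0.25, 0.25, 0.75, 1.25, 1.75]
z = -1.34
Check each boundary:
  z >= -1.75 -> could be stanine 2
  z < -1.25
  z < -0.75
  z < -0.25
  z < 0.25
  z < 0.75
  z < 1.25
  z < 1.75
Highest qualifying boundary gives stanine = 2

2


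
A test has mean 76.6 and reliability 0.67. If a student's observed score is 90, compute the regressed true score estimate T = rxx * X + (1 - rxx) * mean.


T_est = rxx * X + (1 - rxx) * mean
T_est = 0.67 * 90 + 0.33 * 76.6
T_est = 60.3 + 25.278
T_est = 85.578

85.578


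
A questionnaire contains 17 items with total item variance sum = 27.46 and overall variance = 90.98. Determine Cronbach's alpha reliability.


alpha = (k/(k-1)) * (1 - sum(si^2)/s_total^2)
= (17/16) * (1 - 27.46/90.98)
alpha = 0.7418

0.7418


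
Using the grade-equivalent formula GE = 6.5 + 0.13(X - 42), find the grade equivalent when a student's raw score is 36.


raw - median = 36 - 42 = -6
slope * diff = 0.13 * -6 = -0.78
GE = 6.5 + -0.78
GE = 5.72

5.72


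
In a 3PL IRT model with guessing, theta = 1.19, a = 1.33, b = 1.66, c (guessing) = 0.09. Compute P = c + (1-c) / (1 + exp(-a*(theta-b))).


logit = 1.33*(1.19 - 1.66) = -0.6251
P* = 1/(1 + exp(--0.6251)) = 0.3486
P = 0.09 + (1 - 0.09) * 0.3486
P = 0.4072

0.4072


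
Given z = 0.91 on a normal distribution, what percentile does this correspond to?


CDF(z) = 0.5 * (1 + erf(z/sqrt(2)))
erf(0.6435) = 0.6372
CDF = 0.8186
Percentile rank = 0.8186 * 100 = 81.86

81.86


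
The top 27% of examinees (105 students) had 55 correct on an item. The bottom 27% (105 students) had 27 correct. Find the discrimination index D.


p_upper = 55/105 = 0.5238
p_lower = 27/105 = 0.2571
D = 0.5238 - 0.2571 = 0.2667

0.2667


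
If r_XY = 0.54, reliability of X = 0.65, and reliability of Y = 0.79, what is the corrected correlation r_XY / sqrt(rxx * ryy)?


r_corrected = rxy / sqrt(rxx * ryy)
= 0.54 / sqrt(0.65 * 0.79)
= 0.54 / sqrt(0.5135)
= 0.54 / 0.716589
r_corrected = 0.7536

0.7536


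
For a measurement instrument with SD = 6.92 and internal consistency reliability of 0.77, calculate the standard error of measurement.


SEM = SD * sqrt(1 - rxx)
SEM = 6.92 * sqrt(1 - 0.77)
SEM = 6.92 * sqrt(0.23) = 6.92 * 0.479583
SEM = 3.3187

3.3187


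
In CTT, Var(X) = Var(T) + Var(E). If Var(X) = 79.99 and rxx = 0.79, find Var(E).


var_true = rxx * var_obs = 0.79 * 79.99 = 63.1921
var_error = var_obs - var_true
var_error = 79.99 - 63.1921
var_error = 16.7979

16.7979


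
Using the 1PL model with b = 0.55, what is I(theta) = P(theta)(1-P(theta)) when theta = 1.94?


P = 1/(1+exp(-(1.94-0.55))) = 0.8006
I = P*(1-P) = 0.8006 * 0.1994
I = 0.1596

0.1596


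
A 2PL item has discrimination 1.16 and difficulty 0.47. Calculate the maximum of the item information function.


For 2PL, max info at theta = b = 0.47
I_max = a^2 / 4 = 1.16^2 / 4
= 1.3456 / 4
I_max = 0.3364

0.3364


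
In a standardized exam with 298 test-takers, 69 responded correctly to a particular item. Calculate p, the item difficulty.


Item difficulty p = number correct / total examinees
p = 69 / 298
p = 0.2315

0.2315


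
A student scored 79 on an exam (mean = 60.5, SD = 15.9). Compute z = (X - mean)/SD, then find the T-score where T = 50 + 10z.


z = (X - mean) / SD = (79 - 60.5) / 15.9
z = 18.5 / 15.9
z = 1.1635
T-score = T = 50 + 10z
Carry z at full precision (z = 18.5 / 15.9) into the conversion:
T-score = 50 + 10 * (18.5 / 15.9) = 50 + 185 / 15.9
T-score = 50 + 11.6352
T-score = 61.6352

61.6352


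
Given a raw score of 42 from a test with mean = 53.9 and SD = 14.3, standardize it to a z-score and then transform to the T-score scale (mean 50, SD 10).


z = (X - mean) / SD = (42 - 53.9) / 14.3
z = -11.9 / 14.3
z = -0.8322
T-score = T = 50 + 10z
Carry z at full precision (z = -11.9 / 14.3) into the conversion:
T-score = 50 + 10 * (-11.9 / 14.3) = 50 + -119 / 14.3
T-score = 50 + -8.3217
T-score = 41.6783

41.6783


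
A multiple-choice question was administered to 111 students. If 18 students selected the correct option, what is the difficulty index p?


Item difficulty p = number correct / total examinees
p = 18 / 111
p = 0.1622

0.1622


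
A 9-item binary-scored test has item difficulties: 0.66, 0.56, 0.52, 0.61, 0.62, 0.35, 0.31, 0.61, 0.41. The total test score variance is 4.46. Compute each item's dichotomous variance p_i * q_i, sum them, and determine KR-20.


For each item, compute p_i * q_i:
  Item 1: 0.66 * 0.34 = 0.2244
  Item 2: 0.56 * 0.44 = 0.2464
  Item 3: 0.52 * 0.48 = 0.2496
  Item 4: 0.61 * 0.39 = 0.2379
  Item 5: 0.62 * 0.38 = 0.2356
  Item 6: 0.35 * 0.65 = 0.2275
  Item 7: 0.31 * 0.69 = 0.2139
  Item 8: 0.61 * 0.39 = 0.2379
  Item 9: 0.41 * 0.59 = 0.2419
Sum(p_i * q_i) = 0.2244 + 0.2464 + 0.2496 + 0.2379 + 0.2356 + 0.2275 + 0.2139 + 0.2379 + 0.2419 = 2.1151
KR-20 = (k/(k-1)) * (1 - Sum(p_i*q_i) / Var_total)
= (9/8) * (1 - 2.1151/4.46)
= 1.125 * 0.5258
KR-20 = 0.5915

0.5915


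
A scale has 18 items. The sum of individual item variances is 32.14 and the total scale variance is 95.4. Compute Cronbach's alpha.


alpha = (k/(k-1)) * (1 - sum(si^2)/s_total^2)
= (18/17) * (1 - 32.14/95.4)
alpha = 0.7021

0.7021


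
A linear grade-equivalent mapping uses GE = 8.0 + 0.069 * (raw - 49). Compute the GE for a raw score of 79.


raw - median = 79 - 49 = 30
slope * diff = 0.069 * 30 = 2.07
GE = 8.0 + 2.07
GE = 10.07

10.07


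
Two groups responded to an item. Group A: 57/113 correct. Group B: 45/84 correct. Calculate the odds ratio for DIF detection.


Odds_A = 57/56 = 1.0179
Odds_B = 45/39 = 1.1538
OR = Odds_A / Odds_B = 1.0179 / 1.1538
Exactly, OR = (57 * 39) / (56 * 45) = 2223 / 2520
OR = 0.8821

0.8821


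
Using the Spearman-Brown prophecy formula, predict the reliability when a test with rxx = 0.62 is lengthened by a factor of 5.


r_new = (n * rxx) / (1 + (n-1) * rxx)
r_new = (5 * 0.62) / (1 + 4 * 0.62)
r_new = 3.1 / 3.48
r_new = 0.8908

0.8908


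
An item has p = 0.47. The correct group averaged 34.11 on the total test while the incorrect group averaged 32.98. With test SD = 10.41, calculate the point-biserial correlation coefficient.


q = 1 - p = 0.53
rpb = ((M1 - M0) / SD) * sqrt(p * q)
rpb = ((34.11 - 32.98) / 10.41) * sqrt(0.47 * 0.53)
rpb = 0.0542

0.0542


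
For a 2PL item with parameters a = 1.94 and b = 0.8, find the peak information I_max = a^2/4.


For 2PL, max info at theta = b = 0.8
I_max = a^2 / 4 = 1.94^2 / 4
= 3.7636 / 4
I_max = 0.9409

0.9409


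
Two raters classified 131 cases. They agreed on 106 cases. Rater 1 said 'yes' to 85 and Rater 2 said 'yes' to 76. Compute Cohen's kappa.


P_o = 106/131 = 0.80916
P_e = (85*76 + 46*55) / 17161 = 0.523862
kappa = (P_o - P_e) / (1 - P_e)
kappa = (0.80916 - 0.523862) / (1 - 0.523862)
kappa = 0.5992

0.5992


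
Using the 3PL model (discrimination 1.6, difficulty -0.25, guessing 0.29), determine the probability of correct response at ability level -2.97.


logit = 1.6*(-2.97 - -0.25) = -4.352
P* = 1/(1 + exp(--4.352)) = 0.0127
P = 0.29 + (1 - 0.29) * 0.0127
P = 0.299

0.299


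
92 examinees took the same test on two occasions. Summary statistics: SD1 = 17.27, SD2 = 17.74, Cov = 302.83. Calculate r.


r = cov(X,Y) / (SD_X * SD_Y)
r = 302.83 / (17.27 * 17.74)
r = 302.83 / 306.3698
r = 0.9884

0.9884


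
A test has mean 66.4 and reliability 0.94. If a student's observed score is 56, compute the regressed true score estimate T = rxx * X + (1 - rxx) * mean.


T_est = rxx * X + (1 - rxx) * mean
T_est = 0.94 * 56 + 0.06 * 66.4
T_est = 52.64 + 3.984
T_est = 56.624

56.624


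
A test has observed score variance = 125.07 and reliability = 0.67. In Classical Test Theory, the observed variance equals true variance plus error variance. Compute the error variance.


var_true = rxx * var_obs = 0.67 * 125.07 = 83.7969
var_error = var_obs - var_true
var_error = 125.07 - 83.7969
var_error = 41.2731

41.2731


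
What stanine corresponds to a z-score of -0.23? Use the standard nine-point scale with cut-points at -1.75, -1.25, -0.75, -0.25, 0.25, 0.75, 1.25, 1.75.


Stanine boundaries: [-1.75, -1.25, -0.75, -0.25, 0.25, 0.75, 1.25, 1.75]
z = -0.23
Check each boundary:
  z >= -1.75 -> could be stanine 2
  z >= -1.25 -> could be stanine 3
  z >= -0.75 -> could be stanine 4
  z >= -0.25 -> could be stanine 5
  z < 0.25
  z < 0.75
  z < 1.25
  z < 1.75
Highest qualifying boundary gives stanine = 5

5


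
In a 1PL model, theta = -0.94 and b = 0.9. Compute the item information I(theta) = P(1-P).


P = 1/(1+exp(-(-0.94-0.9))) = 0.1371
I = P*(1-P) = 0.1371 * 0.8629
I = 0.1183

0.1183


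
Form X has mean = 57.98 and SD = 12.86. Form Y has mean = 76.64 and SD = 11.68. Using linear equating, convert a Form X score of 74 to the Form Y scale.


slope = SD_Y / SD_X = 11.68 / 12.86 ~ 0.9082
intercept = mean_Y - slope * mean_X = 76.64 - (11.68 / 12.86) * 57.98 ~ 23.9801
Y = slope * X + intercept. To avoid rounding drift from the rounded slope/intercept, evaluate the equivalent form Y = mean_Y + SD_Y * (X - mean_X) / SD_X at full precision:
Y = 76.64 + 11.68 * (74 - 57.98) / 12.86
Y = 76.64 + 11.68 * 16.02 / 12.86
Y = 76.64 + 187.1136 / 12.86
Y = 76.64 + 14.55
Y = 91.19

91.19


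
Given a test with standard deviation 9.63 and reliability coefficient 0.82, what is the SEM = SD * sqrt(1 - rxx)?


SEM = SD * sqrt(1 - rxx)
SEM = 9.63 * sqrt(1 - 0.82)
SEM = 9.63 * sqrt(0.18) = 9.63 * 0.424264
SEM = 4.0857

4.0857


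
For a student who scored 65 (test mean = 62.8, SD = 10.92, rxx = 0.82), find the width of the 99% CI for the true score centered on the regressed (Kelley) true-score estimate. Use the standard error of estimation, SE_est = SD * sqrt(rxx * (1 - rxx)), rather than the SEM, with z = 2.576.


True score estimate = 0.82*65 + 0.18*62.8 = 64.604
SE_est = SD * sqrt(rxx * (1 - rxx)) = 10.92 * sqrt(0.82 * 0.18) = 10.92 * sqrt(0.1476) = 4.195327
CI = T_est +/- z * SE_est, so width = 2 * z * SE_est = 2 * 2.576 * 4.195327
Width = 21.6143

21.6143


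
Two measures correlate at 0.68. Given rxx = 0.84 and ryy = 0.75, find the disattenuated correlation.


r_corrected = rxy / sqrt(rxx * ryy)
= 0.68 / sqrt(0.84 * 0.75)
= 0.68 / sqrt(0.63)
= 0.68 / 0.793725
r_corrected = 0.8567

0.8567


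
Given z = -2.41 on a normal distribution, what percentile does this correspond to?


CDF(z) = 0.5 * (1 + erf(z/sqrt(2)))
erf(-1.7041) = -0.984
CDF = 0.008
Percentile rank = 0.008 * 100 = 0.8

0.8


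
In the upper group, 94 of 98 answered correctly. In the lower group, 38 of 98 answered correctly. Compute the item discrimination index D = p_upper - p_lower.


p_upper = 94/98 = 0.9592
p_lower = 38/98 = 0.3878
D = 0.9592 - 0.3878 = 0.5714

0.5714


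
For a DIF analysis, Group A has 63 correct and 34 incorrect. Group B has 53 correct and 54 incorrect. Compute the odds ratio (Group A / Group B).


Odds_A = 63/34 = 1.8529
Odds_B = 53/54 = 0.9815
OR = Odds_A / Odds_B = 1.8529 / 0.9815
Exactly, OR = (63 * 54) / (34 * 53) = 3402 / 1802
OR = 1.8879

1.8879


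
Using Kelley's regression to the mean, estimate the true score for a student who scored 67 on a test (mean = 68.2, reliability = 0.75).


T_est = rxx * X + (1 - rxx) * mean
T_est = 0.75 * 67 + 0.25 * 68.2
T_est = 50.25 + 17.05
T_est = 67.3

67.3


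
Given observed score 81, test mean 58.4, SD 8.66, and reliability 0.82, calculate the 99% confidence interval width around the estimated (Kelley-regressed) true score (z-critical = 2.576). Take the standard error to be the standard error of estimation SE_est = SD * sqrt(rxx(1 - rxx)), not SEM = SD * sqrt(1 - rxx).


True score estimate = 0.82*81 + 0.18*58.4 = 76.932
SE_est = SD * sqrt(rxx * (1 - rxx)) = 8.66 * sqrt(0.82 * 0.18) = 8.66 * sqrt(0.1476) = 3.327063
CI = T_est +/- z * SE_est, so width = 2 * z * SE_est = 2 * 2.576 * 3.327063
Width = 17.141

17.141


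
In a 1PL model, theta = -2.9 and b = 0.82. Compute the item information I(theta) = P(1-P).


P = 1/(1+exp(-(-2.9-0.82))) = 0.0237
I = P*(1-P) = 0.0237 * 0.9763
I = 0.0231

0.0231


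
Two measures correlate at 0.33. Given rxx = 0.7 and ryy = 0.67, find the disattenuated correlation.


r_corrected = rxy / sqrt(rxx * ryy)
= 0.33 / sqrt(0.7 * 0.67)
= 0.33 / sqrt(0.469)
= 0.33 / 0.684836
r_corrected = 0.4819

0.4819


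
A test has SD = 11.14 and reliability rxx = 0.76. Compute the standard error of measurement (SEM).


SEM = SD * sqrt(1 - rxx)
SEM = 11.14 * sqrt(1 - 0.76)
SEM = 11.14 * sqrt(0.24) = 11.14 * 0.489898
SEM = 5.4575

5.4575


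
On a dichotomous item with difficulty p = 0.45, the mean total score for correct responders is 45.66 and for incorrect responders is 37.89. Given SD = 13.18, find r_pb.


q = 1 - p = 0.55
rpb = ((M1 - M0) / SD) * sqrt(p * q)
rpb = ((45.66 - 37.89) / 13.18) * sqrt(0.45 * 0.55)
rpb = 0.2933

0.2933


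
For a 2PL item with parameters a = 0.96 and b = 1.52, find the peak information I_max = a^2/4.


For 2PL, max info at theta = b = 1.52
I_max = a^2 / 4 = 0.96^2 / 4
= 0.9216 / 4
I_max = 0.2304

0.2304


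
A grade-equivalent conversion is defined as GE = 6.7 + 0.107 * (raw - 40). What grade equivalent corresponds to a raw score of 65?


raw - median = 65 - 40 = 25
slope * diff = 0.107 * 25 = 2.675
GE = 6.7 + 2.675
GE = 9.375

9.375


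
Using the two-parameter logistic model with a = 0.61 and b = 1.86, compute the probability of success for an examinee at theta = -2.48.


a*(theta - b) = 0.61 * (-2.48 - 1.86) = -2.6474
exp(--2.6474) = 14.1173
P = 1 / (1 + 14.1173)
P = 0.0661

0.0661


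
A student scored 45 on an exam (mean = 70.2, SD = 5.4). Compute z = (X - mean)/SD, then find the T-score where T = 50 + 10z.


z = (X - mean) / SD = (45 - 70.2) / 5.4
z = -25.2 / 5.4
z = -4.6667
T-score = T = 50 + 10z
Carry z at full precision (z = -25.2 / 5.4) into the conversion:
T-score = 50 + 10 * (-25.2 / 5.4) = 50 + -252 / 5.4
T-score = 50 + -46.6667
T-score = 3.3333

3.3333


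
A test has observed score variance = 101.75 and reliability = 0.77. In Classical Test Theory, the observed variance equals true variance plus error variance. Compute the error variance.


var_true = rxx * var_obs = 0.77 * 101.75 = 78.3475
var_error = var_obs - var_true
var_error = 101.75 - 78.3475
var_error = 23.4025

23.4025


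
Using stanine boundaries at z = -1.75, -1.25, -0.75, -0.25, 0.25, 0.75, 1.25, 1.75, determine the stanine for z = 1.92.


Stanine boundaries: [-1.75, -1.25, -0.75, -0.25, 0.25, 0.75, 1.25, 1.75]
z = 1.92
Check each boundary:
  z >= -1.75 -> could be stanine 2
  z >= -1.25 -> could be stanine 3
  z >= -0.75 -> could be stanine 4
  z >= -0.25 -> could be stanine 5
  z >= 0.25 -> could be stanine 6
  z >= 0.75 -> could be stanine 7
  z >= 1.25 -> could be stanine 8
  z >= 1.75 -> could be stanine 9
Highest qualifying boundary gives stanine = 9

9


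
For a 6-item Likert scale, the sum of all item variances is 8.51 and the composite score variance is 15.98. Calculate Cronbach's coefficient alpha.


alpha = (k/(k-1)) * (1 - sum(si^2)/s_total^2)
= (6/5) * (1 - 8.51/15.98)
alpha = 0.561

0.561


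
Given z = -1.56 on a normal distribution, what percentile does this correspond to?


CDF(z) = 0.5 * (1 + erf(z/sqrt(2)))
erf(-1.1031) = -0.8812
CDF = 0.0594
Percentile rank = 0.0594 * 100 = 5.94

5.94


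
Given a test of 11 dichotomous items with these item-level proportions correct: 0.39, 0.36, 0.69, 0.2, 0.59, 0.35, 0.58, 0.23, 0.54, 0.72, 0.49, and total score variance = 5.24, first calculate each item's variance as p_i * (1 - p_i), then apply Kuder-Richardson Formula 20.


For each item, compute p_i * q_i:
  Item 1: 0.39 * 0.61 = 0.2379
  Item 2: 0.36 * 0.64 = 0.2304
  Item 3: 0.69 * 0.31 = 0.2139
  Item 4: 0.2 * 0.8 = 0.16
  Item 5: 0.59 * 0.41 = 0.2419
  Item 6: 0.35 * 0.65 = 0.2275
  Item 7: 0.58 * 0.42 = 0.2436
  Item 8: 0.23 * 0.77 = 0.1771
  Item 9: 0.54 * 0.46 = 0.2484
  Item 10: 0.72 * 0.28 = 0.2016
  Item 11: 0.49 * 0.51 = 0.2499
Sum(p_i * q_i) = 0.2379 + 0.2304 + 0.2139 + 0.16 + 0.2419 + 0.2275 + 0.2436 + 0.1771 + 0.2484 + 0.2016 + 0.2499 = 2.4322
KR-20 = (k/(k-1)) * (1 - Sum(p_i*q_i) / Var_total)
= (11/10) * (1 - 2.4322/5.24)
= 1.1 * 0.5358
KR-20 = 0.5894

0.5894


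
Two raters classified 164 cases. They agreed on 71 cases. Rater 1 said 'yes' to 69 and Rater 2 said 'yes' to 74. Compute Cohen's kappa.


P_o = 71/164 = 0.432927
P_e = (69*74 + 95*90) / 26896 = 0.507733
kappa = (P_o - P_e) / (1 - P_e)
kappa = (0.432927 - 0.507733) / (1 - 0.507733)
kappa = -0.152

-0.152


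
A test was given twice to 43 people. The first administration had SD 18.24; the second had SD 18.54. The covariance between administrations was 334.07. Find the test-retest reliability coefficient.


r = cov(X,Y) / (SD_X * SD_Y)
r = 334.07 / (18.24 * 18.54)
r = 334.07 / 338.1696
r = 0.9879

0.9879


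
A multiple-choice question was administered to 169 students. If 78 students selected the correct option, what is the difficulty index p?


Item difficulty p = number correct / total examinees
p = 78 / 169
p = 0.4615

0.4615


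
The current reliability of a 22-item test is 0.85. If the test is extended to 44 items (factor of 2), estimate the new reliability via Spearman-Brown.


r_new = (n * rxx) / (1 + (n-1) * rxx)
r_new = (2 * 0.85) / (1 + 1 * 0.85)
r_new = 1.7 / 1.85
r_new = 0.9189

0.9189


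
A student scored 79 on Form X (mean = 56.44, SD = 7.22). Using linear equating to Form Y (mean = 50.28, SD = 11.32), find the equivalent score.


slope = SD_Y / SD_X = 11.32 / 7.22 ~ 1.5679
intercept = mean_Y - slope * mean_X = 50.28 - (11.32 / 7.22) * 56.44 ~ -38.2104
Y = slope * X + intercept. To avoid rounding drift from the rounded slope/intercept, evaluate the equivalent form Y = mean_Y + SD_Y * (X - mean_X) / SD_X at full precision:
Y = 50.28 + 11.32 * (79 - 56.44) / 7.22
Y = 50.28 + 11.32 * 22.56 / 7.22
Y = 50.28 + 255.3792 / 7.22
Y = 50.28 + 35.3711
Y = 85.6511

85.6511


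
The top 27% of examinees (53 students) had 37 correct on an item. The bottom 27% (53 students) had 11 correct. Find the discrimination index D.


p_upper = 37/53 = 0.6981
p_lower = 11/53 = 0.2075
D = 0.6981 - 0.2075 = 0.4906

0.4906


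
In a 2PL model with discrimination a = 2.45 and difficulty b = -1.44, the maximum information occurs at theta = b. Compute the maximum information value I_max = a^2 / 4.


For 2PL, max info at theta = b = -1.44
I_max = a^2 / 4 = 2.45^2 / 4
= 6.0025 / 4
I_max = 1.5006

1.5006


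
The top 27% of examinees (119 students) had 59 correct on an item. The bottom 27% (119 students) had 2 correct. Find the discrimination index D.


p_upper = 59/119 = 0.4958
p_lower = 2/119 = 0.0168
D = 0.4958 - 0.0168 = 0.479

0.479


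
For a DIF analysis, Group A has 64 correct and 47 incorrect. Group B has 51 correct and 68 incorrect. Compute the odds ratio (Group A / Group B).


Odds_A = 64/47 = 1.3617
Odds_B = 51/68 = 0.75
OR = Odds_A / Odds_B = 1.3617 / 0.75
Exactly, OR = (64 * 68) / (47 * 51) = 4352 / 2397
OR = 1.8156

1.8156


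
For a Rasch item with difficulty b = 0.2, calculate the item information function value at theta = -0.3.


P = 1/(1+exp(-(-0.3-0.2))) = 0.3775
I = P*(1-P) = 0.3775 * 0.6225
I = 0.235

0.235


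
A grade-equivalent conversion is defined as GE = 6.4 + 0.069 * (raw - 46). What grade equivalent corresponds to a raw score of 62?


raw - median = 62 - 46 = 16
slope * diff = 0.069 * 16 = 1.104
GE = 6.4 + 1.104
GE = 7.504

7.504


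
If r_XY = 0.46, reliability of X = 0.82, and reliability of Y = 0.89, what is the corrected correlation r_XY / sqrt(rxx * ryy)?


r_corrected = rxy / sqrt(rxx * ryy)
= 0.46 / sqrt(0.82 * 0.89)
= 0.46 / sqrt(0.7298)
= 0.46 / 0.854283
r_corrected = 0.5385

0.5385


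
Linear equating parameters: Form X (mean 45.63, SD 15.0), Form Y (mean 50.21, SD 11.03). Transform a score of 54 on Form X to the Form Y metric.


slope = SD_Y / SD_X = 11.03 / 15.0 ~ 0.7353
intercept = mean_Y - slope * mean_X = 50.21 - (11.03 / 15.0) * 45.63 ~ 16.6567
Y = slope * X + intercept. To avoid rounding drift from the rounded slope/intercept, evaluate the equivalent form Y = mean_Y + SD_Y * (X - mean_X) / SD_X at full precision:
Y = 50.21 + 11.03 * (54 - 45.63) / 15.0
Y = 50.21 + 11.03 * 8.37 / 15.0
Y = 50.21 + 92.3211 / 15.0
Y = 50.21 + 6.1547
Y = 56.3647

56.3647


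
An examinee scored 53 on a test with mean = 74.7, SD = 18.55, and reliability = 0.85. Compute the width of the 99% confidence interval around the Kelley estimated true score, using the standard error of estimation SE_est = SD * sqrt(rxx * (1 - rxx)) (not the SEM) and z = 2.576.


True score estimate = 0.85*53 + 0.15*74.7 = 56.255
SE_est = SD * sqrt(rxx * (1 - rxx)) = 18.55 * sqrt(0.85 * 0.15) = 18.55 * sqrt(0.1275) = 6.623675
CI = T_est +/- z * SE_est, so width = 2 * z * SE_est = 2 * 2.576 * 6.623675
Width = 34.1252

34.1252


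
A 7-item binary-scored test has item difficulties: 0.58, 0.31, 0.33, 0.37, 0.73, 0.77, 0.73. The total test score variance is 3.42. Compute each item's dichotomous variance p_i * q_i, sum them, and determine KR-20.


For each item, compute p_i * q_i:
  Item 1: 0.58 * 0.42 = 0.2436
  Item 2: 0.31 * 0.69 = 0.2139
  Item 3: 0.33 * 0.67 = 0.2211
  Item 4: 0.37 * 0.63 = 0.2331
  Item 5: 0.73 * 0.27 = 0.1971
  Item 6: 0.77 * 0.23 = 0.1771
  Item 7: 0.73 * 0.27 = 0.1971
Sum(p_i * q_i) = 0.2436 + 0.2139 + 0.2211 + 0.2331 + 0.1971 + 0.1771 + 0.1971 = 1.483
KR-20 = (k/(k-1)) * (1 - Sum(p_i*q_i) / Var_total)
= (7/6) * (1 - 1.483/3.42)
= 1.1667 * 0.5664
KR-20 = 0.6608

0.6608


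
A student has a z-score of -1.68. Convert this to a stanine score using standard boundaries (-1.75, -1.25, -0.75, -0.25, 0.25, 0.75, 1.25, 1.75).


Stanine boundaries: [-1.75, -1.25, -0.75, -0.25, 0.25, 0.75, 1.25, 1.75]
z = -1.68
Check each boundary:
  z >= -1.75 -> could be stanine 2
  z < -1.25
  z < -0.75
  z < -0.25
  z < 0.25
  z < 0.75
  z < 1.25
  z < 1.75
Highest qualifying boundary gives stanine = 2

2


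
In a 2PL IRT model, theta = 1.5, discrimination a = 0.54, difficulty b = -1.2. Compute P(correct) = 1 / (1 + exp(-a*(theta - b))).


a*(theta - b) = 0.54 * (1.5 - -1.2) = 1.458
exp(-1.458) = 0.2327
P = 1 / (1 + 0.2327)
P = 0.8112

0.8112


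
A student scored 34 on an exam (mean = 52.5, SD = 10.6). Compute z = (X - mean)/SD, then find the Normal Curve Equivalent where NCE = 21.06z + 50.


z = (X - mean) / SD = (34 - 52.5) / 10.6
z = -18.5 / 10.6
z = -1.7453
NCE = NCE = 21.06z + 50
Carry z at full precision (z = -18.5 / 10.6) into the conversion:
NCE = 21.06 * (-18.5 / 10.6) + 50 = -389.61 / 10.6 + 50
NCE = -36.7557 + 50
NCE = 13.2443

13.2443


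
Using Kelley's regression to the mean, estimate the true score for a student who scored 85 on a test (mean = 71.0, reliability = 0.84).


T_est = rxx * X + (1 - rxx) * mean
T_est = 0.84 * 85 + 0.16 * 71.0
T_est = 71.4 + 11.36
T_est = 82.76

82.76


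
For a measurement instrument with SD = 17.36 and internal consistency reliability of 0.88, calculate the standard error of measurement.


SEM = SD * sqrt(1 - rxx)
SEM = 17.36 * sqrt(1 - 0.88)
SEM = 17.36 * sqrt(0.12) = 17.36 * 0.34641
SEM = 6.0137

6.0137


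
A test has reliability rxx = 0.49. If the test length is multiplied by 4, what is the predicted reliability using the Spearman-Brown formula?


r_new = (n * rxx) / (1 + (n-1) * rxx)
r_new = (4 * 0.49) / (1 + 3 * 0.49)
r_new = 1.96 / 2.47
r_new = 0.7935

0.7935


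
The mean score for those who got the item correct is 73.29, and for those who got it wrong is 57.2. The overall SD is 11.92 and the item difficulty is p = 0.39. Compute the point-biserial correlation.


q = 1 - p = 0.61
rpb = ((M1 - M0) / SD) * sqrt(p * q)
rpb = ((73.29 - 57.2) / 11.92) * sqrt(0.39 * 0.61)
rpb = 0.6584

0.6584


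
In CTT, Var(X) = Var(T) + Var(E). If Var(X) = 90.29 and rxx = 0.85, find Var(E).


var_true = rxx * var_obs = 0.85 * 90.29 = 76.7465
var_error = var_obs - var_true
var_error = 90.29 - 76.7465
var_error = 13.5435

13.5435


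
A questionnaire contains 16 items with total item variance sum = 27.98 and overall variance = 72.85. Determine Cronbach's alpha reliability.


alpha = (k/(k-1)) * (1 - sum(si^2)/s_total^2)
= (16/15) * (1 - 27.98/72.85)
alpha = 0.657

0.657


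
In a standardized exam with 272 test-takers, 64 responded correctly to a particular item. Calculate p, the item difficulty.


Item difficulty p = number correct / total examinees
p = 64 / 272
p = 0.2353

0.2353


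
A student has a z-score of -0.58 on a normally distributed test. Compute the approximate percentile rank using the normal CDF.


CDF(z) = 0.5 * (1 + erf(z/sqrt(2)))
erf(-0.4101) = -0.4381
CDF = 0.281
Percentile rank = 0.281 * 100 = 28.1

28.1


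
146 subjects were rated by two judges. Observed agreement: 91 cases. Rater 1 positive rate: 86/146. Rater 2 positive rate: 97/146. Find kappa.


P_o = 91/146 = 0.623288
P_e = (86*97 + 60*49) / 21316 = 0.529274
kappa = (P_o - P_e) / (1 - P_e)
kappa = (0.623288 - 0.529274) / (1 - 0.529274)
kappa = 0.1997

0.1997


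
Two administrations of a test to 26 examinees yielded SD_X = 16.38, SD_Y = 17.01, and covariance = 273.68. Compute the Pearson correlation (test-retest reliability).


r = cov(X,Y) / (SD_X * SD_Y)
r = 273.68 / (16.38 * 17.01)
r = 273.68 / 278.6238
r = 0.9823

0.9823


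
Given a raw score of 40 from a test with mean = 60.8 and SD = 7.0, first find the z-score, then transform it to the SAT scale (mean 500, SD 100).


z = (X - mean) / SD = (40 - 60.8) / 7.0
z = -20.8 / 7.0
z = -2.9714
SAT-scale = SAT = 500 + 100z
Carry z at full precision (z = -20.8 / 7.0) into the conversion:
SAT-scale = 500 + 100 * (-20.8 / 7.0) = 500 + -2080 / 7.0
SAT-scale = 500 + -297.1429
SAT-scale = 202.8571

202.8571


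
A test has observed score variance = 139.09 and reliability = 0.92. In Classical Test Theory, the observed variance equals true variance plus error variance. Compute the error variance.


var_true = rxx * var_obs = 0.92 * 139.09 = 127.9628
var_error = var_obs - var_true
var_error = 139.09 - 127.9628
var_error = 11.1272

11.1272


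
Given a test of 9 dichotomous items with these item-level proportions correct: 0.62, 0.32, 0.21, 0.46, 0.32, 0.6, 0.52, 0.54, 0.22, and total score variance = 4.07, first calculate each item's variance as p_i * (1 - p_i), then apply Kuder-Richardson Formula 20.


For each item, compute p_i * q_i:
  Item 1: 0.62 * 0.38 = 0.2356
  Item 2: 0.32 * 0.68 = 0.2176
  Item 3: 0.21 * 0.79 = 0.1659
  Item 4: 0.46 * 0.54 = 0.2484
  Item 5: 0.32 * 0.68 = 0.2176
  Item 6: 0.6 * 0.4 = 0.24
  Item 7: 0.52 * 0.48 = 0.2496
  Item 8: 0.54 * 0.46 = 0.2484
  Item 9: 0.22 * 0.78 = 0.1716
Sum(p_i * q_i) = 0.2356 + 0.2176 + 0.1659 + 0.2484 + 0.2176 + 0.24 + 0.2496 + 0.2484 + 0.1716 = 1.9947
KR-20 = (k/(k-1)) * (1 - Sum(p_i*q_i) / Var_total)
= (9/8) * (1 - 1.9947/4.07)
= 1.125 * 0.5099
KR-20 = 0.5736

0.5736


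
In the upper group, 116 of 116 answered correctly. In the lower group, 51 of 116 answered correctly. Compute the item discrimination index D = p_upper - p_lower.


p_upper = 116/116 = 1.0
p_lower = 51/116 = 0.4397
D = 1.0 - 0.4397 = 0.5603

0.5603


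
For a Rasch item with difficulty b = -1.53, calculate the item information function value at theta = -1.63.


P = 1/(1+exp(-(-1.63--1.53))) = 0.475
I = P*(1-P) = 0.475 * 0.525
I = 0.2494

0.2494


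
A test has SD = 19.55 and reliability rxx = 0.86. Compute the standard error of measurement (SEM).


SEM = SD * sqrt(1 - rxx)
SEM = 19.55 * sqrt(1 - 0.86)
SEM = 19.55 * sqrt(0.14) = 19.55 * 0.374166
SEM = 7.3149

7.3149


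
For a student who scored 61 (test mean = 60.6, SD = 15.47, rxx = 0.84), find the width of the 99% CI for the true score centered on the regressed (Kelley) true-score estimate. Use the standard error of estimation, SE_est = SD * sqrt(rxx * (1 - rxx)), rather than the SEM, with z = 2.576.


True score estimate = 0.84*61 + 0.16*60.6 = 60.936
SE_est = SD * sqrt(rxx * (1 - rxx)) = 15.47 * sqrt(0.84 * 0.16) = 15.47 * sqrt(0.1344) = 5.671396
CI = T_est +/- z * SE_est, so width = 2 * z * SE_est = 2 * 2.576 * 5.671396
Width = 29.219

29.219


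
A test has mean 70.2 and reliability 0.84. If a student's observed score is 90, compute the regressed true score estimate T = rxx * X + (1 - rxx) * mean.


T_est = rxx * X + (1 - rxx) * mean
T_est = 0.84 * 90 + 0.16 * 70.2
T_est = 75.6 + 11.232
T_est = 86.832

86.832


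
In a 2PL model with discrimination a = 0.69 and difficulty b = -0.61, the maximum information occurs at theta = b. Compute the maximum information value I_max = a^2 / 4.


For 2PL, max info at theta = b = -0.61
I_max = a^2 / 4 = 0.69^2 / 4
= 0.4761 / 4
I_max = 0.119

0.119


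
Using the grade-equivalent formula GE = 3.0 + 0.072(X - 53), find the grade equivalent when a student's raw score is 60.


raw - median = 60 - 53 = 7
slope * diff = 0.072 * 7 = 0.504
GE = 3.0 + 0.504
GE = 3.504

3.504


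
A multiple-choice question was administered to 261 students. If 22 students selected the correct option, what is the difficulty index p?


Item difficulty p = number correct / total examinees
p = 22 / 261
p = 0.0843

0.0843


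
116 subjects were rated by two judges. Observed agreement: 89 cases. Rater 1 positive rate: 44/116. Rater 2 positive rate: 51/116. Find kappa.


P_o = 89/116 = 0.767241
P_e = (44*51 + 72*65) / 13456 = 0.514566
kappa = (P_o - P_e) / (1 - P_e)
kappa = (0.767241 - 0.514566) / (1 - 0.514566)
kappa = 0.5205

0.5205


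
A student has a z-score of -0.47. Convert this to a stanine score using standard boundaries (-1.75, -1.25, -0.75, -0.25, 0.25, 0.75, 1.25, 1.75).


Stanine boundaries: [-1.75, -1.25, -0.75, -0.25, 0.25, 0.75, 1.25, 1.75]
z = -0.47
Check each boundary:
  z >= -1.75 -> could be stanine 2
  z >= -1.25 -> could be stanine 3
  z >= -0.75 -> could be stanine 4
  z < -0.25
  z < 0.25
  z < 0.75
  z < 1.25
  z < 1.75
Highest qualifying boundary gives stanine = 4

4


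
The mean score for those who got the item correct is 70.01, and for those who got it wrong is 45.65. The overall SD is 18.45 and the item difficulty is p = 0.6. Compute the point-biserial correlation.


q = 1 - p = 0.4
rpb = ((M1 - M0) / SD) * sqrt(p * q)
rpb = ((70.01 - 45.65) / 18.45) * sqrt(0.6 * 0.4)
rpb = 0.6468

0.6468


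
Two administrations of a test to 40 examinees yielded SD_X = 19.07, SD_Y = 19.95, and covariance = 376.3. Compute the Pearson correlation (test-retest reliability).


r = cov(X,Y) / (SD_X * SD_Y)
r = 376.3 / (19.07 * 19.95)
r = 376.3 / 380.4465
r = 0.9891

0.9891


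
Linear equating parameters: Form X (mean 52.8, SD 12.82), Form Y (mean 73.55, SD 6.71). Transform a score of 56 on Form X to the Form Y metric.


slope = SD_Y / SD_X = 6.71 / 12.82 ~ 0.5234
intercept = mean_Y - slope * mean_X = 73.55 - (6.71 / 12.82) * 52.8 ~ 45.9144
Y = slope * X + intercept. To avoid rounding drift from the rounded slope/intercept, evaluate the equivalent form Y = mean_Y + SD_Y * (X - mean_X) / SD_X at full precision:
Y = 73.55 + 6.71 * (56 - 52.8) / 12.82
Y = 73.55 + 6.71 * 3.2 / 12.82
Y = 73.55 + 21.472 / 12.82
Y = 73.55 + 1.6749
Y = 75.2249

75.2249


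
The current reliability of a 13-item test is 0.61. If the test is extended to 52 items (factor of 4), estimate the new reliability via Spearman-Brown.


r_new = (n * rxx) / (1 + (n-1) * rxx)
r_new = (4 * 0.61) / (1 + 3 * 0.61)
r_new = 2.44 / 2.83
r_new = 0.8622

0.8622


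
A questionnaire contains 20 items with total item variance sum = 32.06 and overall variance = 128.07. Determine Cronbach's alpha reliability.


alpha = (k/(k-1)) * (1 - sum(si^2)/s_total^2)
= (20/19) * (1 - 32.06/128.07)
alpha = 0.7891

0.7891


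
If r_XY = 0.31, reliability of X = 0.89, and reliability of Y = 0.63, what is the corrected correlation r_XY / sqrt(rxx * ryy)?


r_corrected = rxy / sqrt(rxx * ryy)
= 0.31 / sqrt(0.89 * 0.63)
= 0.31 / sqrt(0.5607)
= 0.31 / 0.748799
r_corrected = 0.414

0.414


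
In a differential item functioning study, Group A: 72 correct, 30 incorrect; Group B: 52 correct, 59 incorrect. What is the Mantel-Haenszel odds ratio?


Odds_A = 72/30 = 2.4
Odds_B = 52/59 = 0.8814
OR = Odds_A / Odds_B = 2.4 / 0.8814
Exactly, OR = (72 * 59) / (30 * 52) = 4248 / 1560
OR = 2.7231

2.7231


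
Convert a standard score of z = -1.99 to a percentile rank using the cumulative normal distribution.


CDF(z) = 0.5 * (1 + erf(z/sqrt(2)))
erf(-1.4071) = -0.9534
CDF = 0.0233
Percentile rank = 0.0233 * 100 = 2.33

2.33


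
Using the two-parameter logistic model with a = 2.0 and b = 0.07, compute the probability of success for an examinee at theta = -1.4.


a*(theta - b) = 2.0 * (-1.4 - 0.07) = -2.94
exp(--2.94) = 18.9158
P = 1 / (1 + 18.9158)
P = 0.0502

0.0502


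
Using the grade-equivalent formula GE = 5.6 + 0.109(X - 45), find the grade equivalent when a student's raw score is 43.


raw - median = 43 - 45 = -2
slope * diff = 0.109 * -2 = -0.218
GE = 5.6 + -0.218
GE = 5.382

5.382


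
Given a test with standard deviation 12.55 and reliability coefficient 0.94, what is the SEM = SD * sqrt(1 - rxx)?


SEM = SD * sqrt(1 - rxx)
SEM = 12.55 * sqrt(1 - 0.94)
SEM = 12.55 * sqrt(0.06) = 12.55 * 0.244949
SEM = 3.0741

3.0741


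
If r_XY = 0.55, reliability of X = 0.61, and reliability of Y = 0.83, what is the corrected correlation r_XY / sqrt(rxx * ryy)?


r_corrected = rxy / sqrt(rxx * ryy)
= 0.55 / sqrt(0.61 * 0.83)
= 0.55 / sqrt(0.5063)
= 0.55 / 0.711548
r_corrected = 0.773

0.773


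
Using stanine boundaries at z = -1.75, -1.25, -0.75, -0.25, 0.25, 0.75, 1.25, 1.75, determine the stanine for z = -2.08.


Stanine boundaries: [-1.75, -1.25, -0.75, -0.25, 0.25, 0.75, 1.25, 1.75]
z = -2.08
Check each boundary:
  z < -1.75
  z < -1.25
  z < -0.75
  z < -0.25
  z < 0.25
  z < 0.75
  z < 1.25
  z < 1.75
Highest qualifying boundary gives stanine = 1

1


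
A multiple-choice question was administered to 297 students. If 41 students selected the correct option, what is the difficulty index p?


Item difficulty p = number correct / total examinees
p = 41 / 297
p = 0.138

0.138


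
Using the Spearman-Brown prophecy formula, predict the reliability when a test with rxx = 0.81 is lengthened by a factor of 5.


r_new = (n * rxx) / (1 + (n-1) * rxx)
r_new = (5 * 0.81) / (1 + 4 * 0.81)
r_new = 4.05 / 4.24
r_new = 0.9552

0.9552


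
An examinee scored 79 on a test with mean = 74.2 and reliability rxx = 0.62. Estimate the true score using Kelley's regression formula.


T_est = rxx * X + (1 - rxx) * mean
T_est = 0.62 * 79 + 0.38 * 74.2
T_est = 48.98 + 28.196
T_est = 77.176

77.176


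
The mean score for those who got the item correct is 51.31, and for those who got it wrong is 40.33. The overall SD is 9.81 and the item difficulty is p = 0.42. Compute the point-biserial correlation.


q = 1 - p = 0.58
rpb = ((M1 - M0) / SD) * sqrt(p * q)
rpb = ((51.31 - 40.33) / 9.81) * sqrt(0.42 * 0.58)
rpb = 0.5524

0.5524


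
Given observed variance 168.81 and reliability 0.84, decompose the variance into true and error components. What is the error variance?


var_true = rxx * var_obs = 0.84 * 168.81 = 141.8004
var_error = var_obs - var_true
var_error = 168.81 - 141.8004
var_error = 27.0096

27.0096


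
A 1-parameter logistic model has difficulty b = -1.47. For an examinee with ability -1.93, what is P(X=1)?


theta - b = -1.93 - -1.47 = -0.46
exp(-(theta - b)) = exp(0.46) = 1.5841
P = 1 / (1 + 1.5841)
P = 0.387

0.387


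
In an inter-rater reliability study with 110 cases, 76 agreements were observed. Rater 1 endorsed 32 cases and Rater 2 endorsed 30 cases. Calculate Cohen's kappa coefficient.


P_o = 76/110 = 0.690909
P_e = (32*30 + 78*80) / 12100 = 0.595041
kappa = (P_o - P_e) / (1 - P_e)
kappa = (0.690909 - 0.595041) / (1 - 0.595041)
kappa = 0.2367

0.2367


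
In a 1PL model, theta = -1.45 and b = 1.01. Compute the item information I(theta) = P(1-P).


P = 1/(1+exp(-(-1.45-1.01))) = 0.0787
I = P*(1-P) = 0.0787 * 0.9213
I = 0.0725

0.0725


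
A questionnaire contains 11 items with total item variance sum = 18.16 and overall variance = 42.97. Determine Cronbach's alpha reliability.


alpha = (k/(k-1)) * (1 - sum(si^2)/s_total^2)
= (11/10) * (1 - 18.16/42.97)
alpha = 0.6351

0.6351
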